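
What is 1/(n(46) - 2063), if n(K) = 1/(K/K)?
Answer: -1/2062 ≈ -0.00048497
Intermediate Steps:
n(K) = 1 (n(K) = 1/1 = 1)
1/(n(46) - 2063) = 1/(1 - 2063) = 1/(-2062) = -1/2062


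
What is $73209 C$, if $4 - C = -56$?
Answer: $4392540$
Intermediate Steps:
$C = 60$ ($C = 4 - -56 = 4 + 56 = 60$)
$73209 C = 73209 \cdot 60 = 4392540$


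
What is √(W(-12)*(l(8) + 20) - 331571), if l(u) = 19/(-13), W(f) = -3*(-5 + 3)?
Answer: I*√56016701/13 ≈ 575.73*I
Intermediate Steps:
W(f) = 6 (W(f) = -3*(-2) = 6)
l(u) = -19/13 (l(u) = 19*(-1/13) = -19/13)
√(W(-12)*(l(8) + 20) - 331571) = √(6*(-19/13 + 20) - 331571) = √(6*(241/13) - 331571) = √(1446/13 - 331571) = √(-4308977/13) = I*√56016701/13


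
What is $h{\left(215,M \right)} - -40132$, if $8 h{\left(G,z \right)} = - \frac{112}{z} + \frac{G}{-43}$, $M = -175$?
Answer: $\frac{8026291}{200} \approx 40131.0$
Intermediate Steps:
$h{\left(G,z \right)} = - \frac{14}{z} - \frac{G}{344}$ ($h{\left(G,z \right)} = \frac{- \frac{112}{z} + \frac{G}{-43}}{8} = \frac{- \frac{112}{z} + G \left(- \frac{1}{43}\right)}{8} = \frac{- \frac{112}{z} - \frac{G}{43}}{8} = - \frac{14}{z} - \frac{G}{344}$)
$h{\left(215,M \right)} - -40132 = \left(- \frac{14}{-175} - \frac{5}{8}\right) - -40132 = \left(\left(-14\right) \left(- \frac{1}{175}\right) - \frac{5}{8}\right) + 40132 = \left(\frac{2}{25} - \frac{5}{8}\right) + 40132 = - \frac{109}{200} + 40132 = \frac{8026291}{200}$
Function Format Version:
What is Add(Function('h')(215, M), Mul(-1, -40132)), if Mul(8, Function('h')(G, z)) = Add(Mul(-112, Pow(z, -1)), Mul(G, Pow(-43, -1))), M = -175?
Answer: Rational(8026291, 200) ≈ 40131.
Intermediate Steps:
Function('h')(G, z) = Add(Mul(-14, Pow(z, -1)), Mul(Rational(-1, 344), G)) (Function('h')(G, z) = Mul(Rational(1, 8), Add(Mul(-112, Pow(z, -1)), Mul(G, Pow(-43, -1)))) = Mul(Rational(1, 8), Add(Mul(-112, Pow(z, -1)), Mul(G, Rational(-1, 43)))) = Mul(Rational(1, 8), Add(Mul(-112, Pow(z, -1)), Mul(Rational(-1, 43), G))) = Add(Mul(-14, Pow(z, -1)), Mul(Rational(-1, 344), G)))
Add(Function('h')(215, M), Mul(-1, -40132)) = Add(Add(Mul(-14, Pow(-175, -1)), Mul(Rational(-1, 344), 215)), Mul(-1, -40132)) = Add(Add(Mul(-14, Rational(-1, 175)), Rational(-5, 8)), 40132) = Add(Add(Rational(2, 25), Rational(-5, 8)), 40132) = Add(Rational(-109, 200), 40132) = Rational(8026291, 200)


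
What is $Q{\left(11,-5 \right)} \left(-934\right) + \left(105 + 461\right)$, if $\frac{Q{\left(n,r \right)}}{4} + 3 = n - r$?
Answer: $-48002$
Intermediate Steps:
$Q{\left(n,r \right)} = -12 - 4 r + 4 n$ ($Q{\left(n,r \right)} = -12 + 4 \left(n - r\right) = -12 + \left(- 4 r + 4 n\right) = -12 - 4 r + 4 n$)
$Q{\left(11,-5 \right)} \left(-934\right) + \left(105 + 461\right) = \left(-12 - -20 + 4 \cdot 11\right) \left(-934\right) + \left(105 + 461\right) = \left(-12 + 20 + 44\right) \left(-934\right) + 566 = 52 \left(-934\right) + 566 = -48568 + 566 = -48002$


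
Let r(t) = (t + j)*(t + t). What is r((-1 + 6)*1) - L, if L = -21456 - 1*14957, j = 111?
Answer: 37573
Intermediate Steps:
r(t) = 2*t*(111 + t) (r(t) = (t + 111)*(t + t) = (111 + t)*(2*t) = 2*t*(111 + t))
L = -36413 (L = -21456 - 14957 = -36413)
r((-1 + 6)*1) - L = 2*((-1 + 6)*1)*(111 + (-1 + 6)*1) - 1*(-36413) = 2*(5*1)*(111 + 5*1) + 36413 = 2*5*(111 + 5) + 36413 = 2*5*116 + 36413 = 1160 + 36413 = 37573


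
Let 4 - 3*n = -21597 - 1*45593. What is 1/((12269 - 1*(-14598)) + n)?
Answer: 1/49265 ≈ 2.0298e-5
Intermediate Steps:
n = 22398 (n = 4/3 - (-21597 - 1*45593)/3 = 4/3 - (-21597 - 45593)/3 = 4/3 - ⅓*(-67190) = 4/3 + 67190/3 = 22398)
1/((12269 - 1*(-14598)) + n) = 1/((12269 - 1*(-14598)) + 22398) = 1/((12269 + 14598) + 22398) = 1/(26867 + 22398) = 1/49265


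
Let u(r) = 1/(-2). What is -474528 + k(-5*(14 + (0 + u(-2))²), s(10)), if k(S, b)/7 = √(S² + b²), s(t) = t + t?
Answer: -474528 + 35*√3505/4 ≈ -4.7401e+5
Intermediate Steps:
s(t) = 2*t
u(r) = -½ (u(r) = 1*(-½) = -½)
k(S, b) = 7*√(S² + b²)
-474528 + k(-5*(14 + (0 + u(-2))²), s(10)) = -474528 + 7*√((-5*(14 + (0 - ½)²))² + (2*10)²) = -474528 + 7*√((-5*(14 + (-½)²))² + 20²) = -474528 + 7*√((-5*(14 + ¼))² + 400) = -474528 + 7*√((-5*57/4)² + 400) = -474528 + 7*√((-285/4)² + 400) = -474528 + 7*√(81225/16 + 400) = -474528 + 7*√(87625/16) = -474528 + 7*(5*√3505/4) = -474528 + 35*√3505/4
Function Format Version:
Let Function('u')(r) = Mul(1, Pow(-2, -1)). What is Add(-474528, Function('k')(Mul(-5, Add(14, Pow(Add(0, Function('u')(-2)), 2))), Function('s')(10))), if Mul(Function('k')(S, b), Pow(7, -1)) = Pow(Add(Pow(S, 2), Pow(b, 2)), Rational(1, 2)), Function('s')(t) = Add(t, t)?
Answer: Add(-474528, Mul(Rational(35, 4), Pow(3505, Rational(1, 2)))) ≈ -4.7401e+5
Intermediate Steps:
Function('s')(t) = Mul(2, t)
Function('u')(r) = Rational(-1, 2) (Function('u')(r) = Mul(1, Rational(-1, 2)) = Rational(-1, 2))
Function('k')(S, b) = Mul(7, Pow(Add(Pow(S, 2), Pow(b, 2)), Rational(1, 2)))
Add(-474528, Function('k')(Mul(-5, Add(14, Pow(Add(0, Function('u')(-2)), 2))), Function('s')(10))) = Add(-474528, Mul(7, Pow(Add(Pow(Mul(-5, Add(14, Pow(Add(0, Rational(-1, 2)), 2))), 2), Pow(Mul(2, 10), 2)), Rational(1, 2)))) = Add(-474528, Mul(7, Pow(Add(Pow(Mul(-5, Add(14, Pow(Rational(-1, 2), 2))), 2), Pow(20, 2)), Rational(1, 2)))) = Add(-474528, Mul(7, Pow(Add(Pow(Mul(-5, Add(14, Rational(1, 4))), 2), 400), Rational(1, 2)))) = Add(-474528, Mul(7, Pow(Add(Pow(Mul(-5, Rational(57, 4)), 2), 400), Rational(1, 2)))) = Add(-474528, Mul(7, Pow(Add(Pow(Rational(-285, 4), 2), 400), Rational(1, 2)))) = Add(-474528, Mul(7, Pow(Add(Rational(81225, 16), 400), Rational(1, 2)))) = Add(-474528, Mul(7, Pow(Rational(87625, 16), Rational(1, 2)))) = Add(-474528, Mul(7, Mul(Rational(5, 4), Pow(3505, Rational(1, 2))))) = Add(-474528, Mul(Rational(35, 4), Pow(3505, Rational(1, 2))))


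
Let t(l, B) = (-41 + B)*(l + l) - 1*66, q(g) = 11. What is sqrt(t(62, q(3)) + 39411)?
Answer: 25*sqrt(57) ≈ 188.75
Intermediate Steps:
t(l, B) = -66 + 2*l*(-41 + B) (t(l, B) = (-41 + B)*(2*l) - 66 = 2*l*(-41 + B) - 66 = -66 + 2*l*(-41 + B))
sqrt(t(62, q(3)) + 39411) = sqrt((-66 - 82*62 + 2*11*62) + 39411) = sqrt((-66 - 5084 + 1364) + 39411) = sqrt(-3786 + 39411) = sqrt(35625) = 25*sqrt(57)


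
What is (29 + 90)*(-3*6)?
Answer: -2142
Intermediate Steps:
(29 + 90)*(-3*6) = 119*(-18) = -2142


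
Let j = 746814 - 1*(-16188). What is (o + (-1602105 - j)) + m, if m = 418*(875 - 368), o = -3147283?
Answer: -5300464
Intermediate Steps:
j = 763002 (j = 746814 + 16188 = 763002)
m = 211926 (m = 418*507 = 211926)
(o + (-1602105 - j)) + m = (-3147283 + (-1602105 - 1*763002)) + 211926 = (-3147283 + (-1602105 - 763002)) + 211926 = (-3147283 - 2365107) + 211926 = -5512390 + 211926 = -5300464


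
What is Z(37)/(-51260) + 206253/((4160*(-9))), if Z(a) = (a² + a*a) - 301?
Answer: -59243167/10662080 ≈ -5.5564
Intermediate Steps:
Z(a) = -301 + 2*a² (Z(a) = (a² + a²) - 301 = 2*a² - 301 = -301 + 2*a²)
Z(37)/(-51260) + 206253/((4160*(-9))) = (-301 + 2*37²)/(-51260) + 206253/((4160*(-9))) = (-301 + 2*1369)*(-1/51260) + 206253/(-37440) = (-301 + 2738)*(-1/51260) + 206253*(-1/37440) = 2437*(-1/51260) - 22917/4160 = -2437/51260 - 22917/4160 = -59243167/10662080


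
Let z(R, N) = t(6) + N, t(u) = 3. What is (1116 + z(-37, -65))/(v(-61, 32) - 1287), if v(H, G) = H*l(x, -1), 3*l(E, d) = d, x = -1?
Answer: -1581/1900 ≈ -0.83211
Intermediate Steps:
l(E, d) = d/3
v(H, G) = -H/3 (v(H, G) = H*((1/3)*(-1)) = H*(-1/3) = -H/3)
z(R, N) = 3 + N
(1116 + z(-37, -65))/(v(-61, 32) - 1287) = (1116 + (3 - 65))/(-1/3*(-61) - 1287) = (1116 - 62)/(61/3 - 1287) = 1054/(-3800/3) = 1054*(-3/3800) = -1581/1900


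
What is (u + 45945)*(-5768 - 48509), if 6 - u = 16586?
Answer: -1593844105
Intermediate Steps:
u = -16580 (u = 6 - 1*16586 = 6 - 16586 = -16580)
(u + 45945)*(-5768 - 48509) = (-16580 + 45945)*(-5768 - 48509) = 29365*(-54277) = -1593844105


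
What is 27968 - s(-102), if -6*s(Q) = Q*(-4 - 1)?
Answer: 28053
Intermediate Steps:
s(Q) = 5*Q/6 (s(Q) = -Q*(-4 - 1)/6 = -Q*(-5)/6 = -(-5)*Q/6 = 5*Q/6)
27968 - s(-102) = 27968 - 5*(-102)/6 = 27968 - 1*(-85) = 27968 + 85 = 28053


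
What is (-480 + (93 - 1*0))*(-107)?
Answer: 41409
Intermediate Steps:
(-480 + (93 - 1*0))*(-107) = (-480 + (93 + 0))*(-107) = (-480 + 93)*(-107) = -387*(-107) = 41409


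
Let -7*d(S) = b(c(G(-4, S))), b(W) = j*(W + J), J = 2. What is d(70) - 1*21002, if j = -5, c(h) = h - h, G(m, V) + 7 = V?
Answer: -147004/7 ≈ -21001.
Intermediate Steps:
G(m, V) = -7 + V
c(h) = 0
b(W) = -10 - 5*W (b(W) = -5*(W + 2) = -5*(2 + W) = -10 - 5*W)
d(S) = 10/7 (d(S) = -(-10 - 5*0)/7 = -(-10 + 0)/7 = -⅐*(-10) = 10/7)
d(70) - 1*21002 = 10/7 - 1*21002 = 10/7 - 21002 = -147004/7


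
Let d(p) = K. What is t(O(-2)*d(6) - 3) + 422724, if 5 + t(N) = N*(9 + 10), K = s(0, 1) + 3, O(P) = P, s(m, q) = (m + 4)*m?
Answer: 422548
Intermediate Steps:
s(m, q) = m*(4 + m) (s(m, q) = (4 + m)*m = m*(4 + m))
K = 3 (K = 0*(4 + 0) + 3 = 0*4 + 3 = 0 + 3 = 3)
d(p) = 3
t(N) = -5 + 19*N (t(N) = -5 + N*(9 + 10) = -5 + N*19 = -5 + 19*N)
t(O(-2)*d(6) - 3) + 422724 = (-5 + 19*(-2*3 - 3)) + 422724 = (-5 + 19*(-6 - 3)) + 422724 = (-5 + 19*(-9)) + 422724 = (-5 - 171) + 422724 = -176 + 422724 = 422548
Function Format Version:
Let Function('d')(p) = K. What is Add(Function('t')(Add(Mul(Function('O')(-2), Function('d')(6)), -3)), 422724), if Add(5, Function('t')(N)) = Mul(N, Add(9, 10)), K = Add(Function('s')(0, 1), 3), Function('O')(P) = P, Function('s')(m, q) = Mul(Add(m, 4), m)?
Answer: 422548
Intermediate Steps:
Function('s')(m, q) = Mul(m, Add(4, m)) (Function('s')(m, q) = Mul(Add(4, m), m) = Mul(m, Add(4, m)))
K = 3 (K = Add(Mul(0, Add(4, 0)), 3) = Add(Mul(0, 4), 3) = Add(0, 3) = 3)
Function('d')(p) = 3
Function('t')(N) = Add(-5, Mul(19, N)) (Function('t')(N) = Add(-5, Mul(N, Add(9, 10))) = Add(-5, Mul(N, 19)) = Add(-5, Mul(19, N)))
Add(Function('t')(Add(Mul(Function('O')(-2), Function('d')(6)), -3)), 422724) = Add(Add(-5, Mul(19, Add(Mul(-2, 3), -3))), 422724) = Add(Add(-5, Mul(19, Add(-6, -3))), 422724) = Add(Add(-5, Mul(19, -9)), 422724) = Add(Add(-5, -171), 422724) = Add(-176, 422724) = 422548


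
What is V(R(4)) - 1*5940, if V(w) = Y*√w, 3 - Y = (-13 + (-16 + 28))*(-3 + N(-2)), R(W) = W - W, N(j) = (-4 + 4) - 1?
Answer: -5940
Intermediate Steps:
N(j) = -1 (N(j) = 0 - 1 = -1)
R(W) = 0
Y = -1 (Y = 3 - (-13 + (-16 + 28))*(-3 - 1) = 3 - (-13 + 12)*(-4) = 3 - (-1)*(-4) = 3 - 1*4 = 3 - 4 = -1)
V(w) = -√w
V(R(4)) - 1*5940 = -√0 - 1*5940 = -1*0 - 5940 = 0 - 5940 = -5940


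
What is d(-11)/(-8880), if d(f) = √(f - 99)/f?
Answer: I*√110/97680 ≈ 0.00010737*I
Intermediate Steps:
d(f) = √(-99 + f)/f
d(-11)/(-8880) = (√(-99 - 11)/(-11))/(-8880) = -I*√110/11*(-1/8880) = I*√110/97680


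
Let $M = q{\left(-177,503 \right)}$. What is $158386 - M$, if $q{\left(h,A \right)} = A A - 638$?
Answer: $-93985$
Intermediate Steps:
$q{\left(h,A \right)} = -638 + A^{2}$ ($q{\left(h,A \right)} = A^{2} - 638 = -638 + A^{2}$)
$M = 252371$ ($M = -638 + 503^{2} = -638 + 253009 = 252371$)
$158386 - M = 158386 - 252371 = -93985$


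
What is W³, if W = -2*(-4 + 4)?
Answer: 0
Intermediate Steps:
W = 0 (W = -2*0 = 0)
W³ = 0³ = 0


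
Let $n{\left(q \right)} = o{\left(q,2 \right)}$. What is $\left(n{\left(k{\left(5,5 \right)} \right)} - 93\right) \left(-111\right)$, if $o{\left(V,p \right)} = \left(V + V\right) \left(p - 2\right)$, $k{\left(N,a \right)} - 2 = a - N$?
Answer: $10323$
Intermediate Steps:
$k{\left(N,a \right)} = 2 + a - N$ ($k{\left(N,a \right)} = 2 - \left(N - a\right) = 2 + a - N$)
$o{\left(V,p \right)} = 2 V \left(-2 + p\right)$
$n{\left(q \right)} = 0$ ($n{\left(q \right)} = 2 q \left(-2 + 2\right) = 2 q 0 = 0$)
$\left(n{\left(k{\left(5,5 \right)} \right)} - 93\right) \left(-111\right) = \left(0 - 93\right) \left(-111\right) = \left(-93\right) \left(-111\right) = 10323$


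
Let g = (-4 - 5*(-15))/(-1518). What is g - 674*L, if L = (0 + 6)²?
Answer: -36832823/1518 ≈ -24264.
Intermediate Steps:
g = -71/1518 (g = (-4 + 75)*(-1/1518) = 71*(-1/1518) = -71/1518 ≈ -0.046772)
L = 36 (L = 6² = 36)
g - 674*L = -71/1518 - 674*36 = -71/1518 - 24264 = -36832823/1518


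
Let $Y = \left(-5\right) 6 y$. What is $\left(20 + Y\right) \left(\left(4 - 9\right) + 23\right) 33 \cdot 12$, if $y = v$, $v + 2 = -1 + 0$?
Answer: $784080$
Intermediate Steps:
$v = -3$ ($v = -2 + \left(-1 + 0\right) = -2 - 1 = -3$)
$y = -3$
$Y = 90$ ($Y = \left(-5\right) 6 \left(-3\right) = \left(-30\right) \left(-3\right) = 90$)
$\left(20 + Y\right) \left(\left(4 - 9\right) + 23\right) 33 \cdot 12 = \left(20 + 90\right) \left(\left(4 - 9\right) + 23\right) 33 \cdot 12 = 110 \left(-5 + 23\right) 33 \cdot 12 = 110 \cdot 18 \cdot 33 \cdot 12 = 1980 \cdot 33 \cdot 12 = 65340 \cdot 12 = 784080$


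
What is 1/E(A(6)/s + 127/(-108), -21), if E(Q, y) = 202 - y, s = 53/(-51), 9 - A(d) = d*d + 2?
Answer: 1/223 ≈ 0.0044843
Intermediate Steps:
A(d) = 7 - d² (A(d) = 9 - (d*d + 2) = 9 - (d² + 2) = 9 - (2 + d²) = 9 + (-2 - d²) = 7 - d²)
s = -53/51 (s = 53*(-1/51) = -53/51 ≈ -1.0392)
1/E(A(6)/s + 127/(-108), -21) = 1/(202 - 1*(-21)) = 1/(202 + 21) = 1/223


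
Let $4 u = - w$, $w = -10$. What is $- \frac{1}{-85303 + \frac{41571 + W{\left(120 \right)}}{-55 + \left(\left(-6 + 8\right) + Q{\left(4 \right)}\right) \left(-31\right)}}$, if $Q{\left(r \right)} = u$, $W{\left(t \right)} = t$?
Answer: $\frac{389}{33266249} \approx 1.1694 \cdot 10^{-5}$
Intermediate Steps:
$u = \frac{5}{2}$ ($u = \frac{\left(-1\right) \left(-10\right)}{4} = \frac{1}{4} \cdot 10 = \frac{5}{2} \approx 2.5$)
$Q{\left(r \right)} = \frac{5}{2}$
$- \frac{1}{-85303 + \frac{41571 + W{\left(120 \right)}}{-55 + \left(\left(-6 + 8\right) + Q{\left(4 \right)}\right) \left(-31\right)}} = - \frac{1}{-85303 + \frac{41571 + 120}{-55 + \left(\left(-6 + 8\right) + \frac{5}{2}\right) \left(-31\right)}} = - \frac{1}{-85303 + \frac{41691}{-55 + \left(2 + \frac{5}{2}\right) \left(-31\right)}} = - \frac{1}{-85303 + \frac{41691}{-55 + \frac{9}{2} \left(-31\right)}} = - \frac{1}{-85303 + \frac{41691}{-55 - \frac{279}{2}}} = - \frac{1}{-85303 + \frac{41691}{- \frac{389}{2}}} = - \frac{1}{-85303 + 41691 \left(- \frac{2}{389}\right)} = - \frac{1}{-85303 - \frac{83382}{389}} = - \frac{1}{- \frac{33266249}{389}} = \left(-1\right) \left(- \frac{389}{33266249}\right) = \frac{389}{33266249}$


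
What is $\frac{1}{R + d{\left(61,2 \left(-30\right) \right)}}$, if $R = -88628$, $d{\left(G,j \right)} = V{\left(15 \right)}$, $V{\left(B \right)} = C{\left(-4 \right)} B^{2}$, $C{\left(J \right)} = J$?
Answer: $- \frac{1}{89528} \approx -1.117 \cdot 10^{-5}$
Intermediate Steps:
$V{\left(B \right)} = - 4 B^{2}$
$d{\left(G,j \right)} = -900$ ($d{\left(G,j \right)} = - 4 \cdot 15^{2} = \left(-4\right) 225 = -900$)
$\frac{1}{R + d{\left(61,2 \left(-30\right) \right)}} = \frac{1}{-88628 - 900} = \frac{1}{-89528} = - \frac{1}{89528}$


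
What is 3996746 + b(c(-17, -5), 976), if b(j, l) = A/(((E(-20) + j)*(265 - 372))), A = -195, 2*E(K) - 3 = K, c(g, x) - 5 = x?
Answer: 7270080584/1819 ≈ 3.9967e+6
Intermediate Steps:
c(g, x) = 5 + x
E(K) = 3/2 + K/2
b(j, l) = -195/(1819/2 - 107*j) (b(j, l) = -195*1/((265 - 372)*((3/2 + (1/2)*(-20)) + j)) = -195*(-1/(107*((3/2 - 10) + j))) = -195*(-1/(107*(-17/2 + j))) = -195/(1819/2 - 107*j))
3996746 + b(c(-17, -5), 976) = 3996746 + 390/(107*(-17 + 2*(5 - 5))) = 3996746 + 390/(107*(-17 + 2*0)) = 3996746 + 390/(107*(-17 + 0)) = 3996746 + (390/107)/(-17) = 3996746 + (390/107)*(-1/17) = 3996746 - 390/1819 = 7270080584/1819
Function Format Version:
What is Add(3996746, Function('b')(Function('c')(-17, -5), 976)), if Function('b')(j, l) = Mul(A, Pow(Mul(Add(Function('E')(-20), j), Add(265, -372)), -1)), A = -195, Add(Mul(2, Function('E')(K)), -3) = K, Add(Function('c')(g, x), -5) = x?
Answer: Rational(7270080584, 1819) ≈ 3.9967e+6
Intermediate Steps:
Function('c')(g, x) = Add(5, x)
Function('E')(K) = Add(Rational(3, 2), Mul(Rational(1, 2), K))
Function('b')(j, l) = Mul(-195, Pow(Add(Rational(1819, 2), Mul(-107, j)), -1)) (Function('b')(j, l) = Mul(-195, Pow(Mul(Add(Add(Rational(3, 2), Mul(Rational(1, 2), -20)), j), Add(265, -372)), -1)) = Mul(-195, Pow(Mul(Add(Add(Rational(3, 2), -10), j), -107), -1)) = Mul(-195, Pow(Mul(Add(Rational(-17, 2), j), -107), -1)) = Mul(-195, Pow(Add(Rational(1819, 2), Mul(-107, j)), -1)))
Add(3996746, Function('b')(Function('c')(-17, -5), 976)) = Add(3996746, Mul(Rational(390, 107), Pow(Add(-17, Mul(2, Add(5, -5))), -1))) = Add(3996746, Mul(Rational(390, 107), Pow(Add(-17, Mul(2, 0)), -1))) = Add(3996746, Mul(Rational(390, 107), Pow(Add(-17, 0), -1))) = Add(3996746, Mul(Rational(390, 107), Pow(-17, -1))) = Add(3996746, Mul(Rational(390, 107), Rational(-1, 17))) = Add(3996746, Rational(-390, 1819)) = Rational(7270080584, 1819)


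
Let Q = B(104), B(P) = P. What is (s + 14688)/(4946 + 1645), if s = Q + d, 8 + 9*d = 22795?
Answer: 155915/59319 ≈ 2.6284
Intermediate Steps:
d = 22787/9 (d = -8/9 + (1/9)*22795 = -8/9 + 22795/9 = 22787/9 ≈ 2531.9)
Q = 104
s = 23723/9 (s = 104 + 22787/9 = 23723/9 ≈ 2635.9)
(s + 14688)/(4946 + 1645) = (23723/9 + 14688)/(4946 + 1645) = (155915/9)/6591 = (155915/9)*(1/6591) = 155915/59319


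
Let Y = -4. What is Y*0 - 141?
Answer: -141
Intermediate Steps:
Y*0 - 141 = -4*0 - 141 = 0 - 141 = -141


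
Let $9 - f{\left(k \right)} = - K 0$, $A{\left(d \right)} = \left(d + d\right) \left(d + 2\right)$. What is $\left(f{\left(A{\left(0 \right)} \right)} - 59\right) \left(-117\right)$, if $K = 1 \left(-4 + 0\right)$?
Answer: $5850$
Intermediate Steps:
$A{\left(d \right)} = 2 d \left(2 + d\right)$
$K = -4$ ($K = 1 \left(-4\right) = -4$)
$f{\left(k \right)} = 9$ ($f{\left(k \right)} = 9 - \left(-1\right) \left(-4\right) 0 = 9 - 4 \cdot 0 = 9 - 0 = 9 + 0 = 9$)
$\left(f{\left(A{\left(0 \right)} \right)} - 59\right) \left(-117\right) = \left(9 - 59\right) \left(-117\right) = \left(-50\right) \left(-117\right) = 5850$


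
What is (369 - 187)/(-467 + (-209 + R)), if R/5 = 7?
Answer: -182/641 ≈ -0.28393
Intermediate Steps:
R = 35 (R = 5*7 = 35)
(369 - 187)/(-467 + (-209 + R)) = (369 - 187)/(-467 + (-209 + 35)) = 182/(-467 - 174) = 182/(-641) = 182*(-1/641) = -182/641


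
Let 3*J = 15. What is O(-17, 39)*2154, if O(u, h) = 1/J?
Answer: 2154/5 ≈ 430.80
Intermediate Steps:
J = 5 (J = (⅓)*15 = 5)
O(u, h) = ⅕ (O(u, h) = 1/5 = ⅕)
O(-17, 39)*2154 = (⅕)*2154 = 2154/5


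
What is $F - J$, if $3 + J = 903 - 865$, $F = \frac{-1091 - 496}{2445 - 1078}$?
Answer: $- \frac{49432}{1367} \approx -36.161$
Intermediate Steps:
$F = - \frac{1587}{1367} \approx -1.1609$
$J = 35$ ($J = -3 + \left(903 - 865\right) = -3 + 38 = 35$)
$F - J = - \frac{1587}{1367} - 35 = - \frac{49432}{1367}$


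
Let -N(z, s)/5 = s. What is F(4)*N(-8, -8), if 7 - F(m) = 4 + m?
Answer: -40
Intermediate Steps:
N(z, s) = -5*s
F(m) = 3 - m (F(m) = 7 - (4 + m) = 7 + (-4 - m) = 3 - m)
F(4)*N(-8, -8) = (3 - 1*4)*(-5*(-8)) = (3 - 4)*40 = -1*40 = -40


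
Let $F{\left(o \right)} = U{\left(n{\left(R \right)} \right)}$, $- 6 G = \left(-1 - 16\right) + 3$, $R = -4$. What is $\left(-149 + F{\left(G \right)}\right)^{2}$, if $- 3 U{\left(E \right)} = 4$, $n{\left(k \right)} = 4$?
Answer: $\frac{203401}{9} \approx 22600.0$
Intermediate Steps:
$U{\left(E \right)} = - \frac{4}{3}$ ($U{\left(E \right)} = \left(- \frac{1}{3}\right) 4 = - \frac{4}{3}$)
$G = \frac{7}{3}$ ($G = - \frac{\left(-1 - 16\right) + 3}{6} = - \frac{-17 + 3}{6} = \left(- \frac{1}{6}\right) \left(-14\right) = \frac{7}{3} \approx 2.3333$)
$F{\left(o \right)} = - \frac{4}{3}$
$\left(-149 + F{\left(G \right)}\right)^{2} = \left(-149 - \frac{4}{3}\right)^{2} = \left(- \frac{451}{3}\right)^{2} = \frac{203401}{9}$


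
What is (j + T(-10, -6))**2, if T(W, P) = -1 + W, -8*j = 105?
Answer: 37249/64 ≈ 582.02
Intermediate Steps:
j = -105/8 (j = -1/8*105 = -105/8 ≈ -13.125)
(j + T(-10, -6))**2 = (-105/8 + (-1 - 10))**2 = (-105/8 - 11)**2 = (-193/8)**2 = 37249/64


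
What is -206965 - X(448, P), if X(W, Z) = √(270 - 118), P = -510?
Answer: -206965 - 2*√38 ≈ -2.0698e+5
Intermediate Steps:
X(W, Z) = 2*√38 (X(W, Z) = √152 = 2*√38)
-206965 - X(448, P) = -206965 - 2*√38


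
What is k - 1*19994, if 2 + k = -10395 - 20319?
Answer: -50710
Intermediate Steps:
k = -30716 (k = -2 + (-10395 - 20319) = -2 - 30714 = -30716)
k - 1*19994 = -30716 - 1*19994 = -30716 - 19994 = -50710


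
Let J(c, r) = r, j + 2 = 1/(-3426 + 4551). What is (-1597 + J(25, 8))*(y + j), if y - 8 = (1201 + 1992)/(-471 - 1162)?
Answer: -11809857962/1837125 ≈ -6428.4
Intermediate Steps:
j = -2249/1125 (j = -2 + 1/(-3426 + 4551) = -2 + 1/1125 = -2249/1125 ≈ -1.9991)
y = 9871/1633 (y = 8 + (1201 + 1992)/(-471 - 1162) = 8 + 3193/(-1633) = 8 + 3193*(-1/1633) = 8 - 3193/1633 = 9871/1633 ≈ 6.0447)
(-1597 + J(25, 8))*(y + j) = (-1597 + 8)*(9871/1633 - 2249/1125) = -1589*7432258/1837125 = -11809857962/1837125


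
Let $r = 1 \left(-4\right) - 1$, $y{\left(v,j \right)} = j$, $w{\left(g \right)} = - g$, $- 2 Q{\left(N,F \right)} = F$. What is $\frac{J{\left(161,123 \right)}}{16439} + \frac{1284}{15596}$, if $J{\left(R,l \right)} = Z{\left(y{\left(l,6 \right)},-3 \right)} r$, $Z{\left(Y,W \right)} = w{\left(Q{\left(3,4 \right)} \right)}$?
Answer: $\frac{5237929}{64095661} \approx 0.08172$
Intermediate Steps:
$Q{\left(N,F \right)} = - \frac{F}{2}$
$Z{\left(Y,W \right)} = 2$ ($Z{\left(Y,W \right)} = - \frac{\left(-1\right) 4}{2} = \left(-1\right) \left(-2\right) = 2$)
$r = -5$ ($r = -4 - 1 = -5$)
$J{\left(R,l \right)} = -10$ ($J{\left(R,l \right)} = 2 \left(-5\right) = -10$)
$\frac{J{\left(161,123 \right)}}{16439} + \frac{1284}{15596} = - \frac{10}{16439} + \frac{1284}{15596} = \left(-10\right) \frac{1}{16439} + 1284 \cdot \frac{1}{15596} = - \frac{10}{16439} + \frac{321}{3899} = \frac{5237929}{64095661}$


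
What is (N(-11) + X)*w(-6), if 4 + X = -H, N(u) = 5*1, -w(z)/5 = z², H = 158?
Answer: 28260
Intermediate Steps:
w(z) = -5*z²
N(u) = 5
X = -162 (X = -4 - 1*158 = -4 - 158 = -162)
(N(-11) + X)*w(-6) = (5 - 162)*(-5*(-6)²) = -(-785)*36 = -157*(-180) = 28260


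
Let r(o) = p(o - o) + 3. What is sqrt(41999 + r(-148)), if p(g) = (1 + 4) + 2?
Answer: sqrt(42009) ≈ 204.96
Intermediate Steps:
p(g) = 7 (p(g) = 5 + 2 = 7)
r(o) = 10 (r(o) = 7 + 3 = 10)
sqrt(41999 + r(-148)) = sqrt(41999 + 10) = sqrt(42009)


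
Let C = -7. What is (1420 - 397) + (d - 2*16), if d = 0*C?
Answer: 991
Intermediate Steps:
d = 0 (d = 0*(-7) = 0)
(1420 - 397) + (d - 2*16) = (1420 - 397) + (0 - 2*16) = 1023 + (0 - 32) = 1023 - 32 = 991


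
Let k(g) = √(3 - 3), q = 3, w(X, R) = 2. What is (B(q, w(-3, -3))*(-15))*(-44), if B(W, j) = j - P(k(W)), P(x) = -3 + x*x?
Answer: 3300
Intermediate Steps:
k(g) = 0 (k(g) = √0 = 0)
P(x) = -3 + x²
B(W, j) = 3 + j (B(W, j) = j - (-3 + 0²) = j - (-3 + 0) = j - 1*(-3) = j + 3 = 3 + j)
(B(q, w(-3, -3))*(-15))*(-44) = ((3 + 2)*(-15))*(-44) = (5*(-15))*(-44) = -75*(-44) = 3300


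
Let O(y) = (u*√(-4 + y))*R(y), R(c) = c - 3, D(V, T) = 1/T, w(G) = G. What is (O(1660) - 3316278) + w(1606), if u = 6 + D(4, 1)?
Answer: -3314672 + 69594*√46 ≈ -2.8427e+6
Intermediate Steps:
R(c) = -3 + c
u = 7 (u = 6 + 1/1 = 6 + 1 = 7)
O(y) = 7*√(-4 + y)*(-3 + y) (O(y) = (7*√(-4 + y))*(-3 + y) = 7*√(-4 + y)*(-3 + y))
(O(1660) - 3316278) + w(1606) = (7*√(-4 + 1660)*(-3 + 1660) - 3316278) + 1606 = (7*√1656*1657 - 3316278) + 1606 = (7*(6*√46)*1657 - 3316278) + 1606 = (69594*√46 - 3316278) + 1606 = (-3316278 + 69594*√46) + 1606 = -3314672 + 69594*√46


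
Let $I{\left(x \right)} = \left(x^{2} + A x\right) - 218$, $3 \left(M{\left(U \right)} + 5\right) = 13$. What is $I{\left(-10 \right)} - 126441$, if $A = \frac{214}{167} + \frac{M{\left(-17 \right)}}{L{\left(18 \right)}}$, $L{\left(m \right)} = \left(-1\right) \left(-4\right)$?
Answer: $- \frac{63411644}{501} \approx -1.2657 \cdot 10^{5}$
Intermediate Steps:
$M{\left(U \right)} = - \frac{2}{3}$ ($M{\left(U \right)} = -5 + \frac{1}{3} \cdot 13 = -5 + \frac{13}{3} = - \frac{2}{3}$)
$L{\left(m \right)} = 4$
$A = \frac{1117}{1002}$ ($A = \frac{214}{167} - \frac{2}{3 \cdot 4} = 214 \cdot \frac{1}{167} - \frac{1}{6} = \frac{214}{167} - \frac{1}{6} = \frac{1117}{1002} \approx 1.1148$)
$I{\left(x \right)} = -218 + x^{2} + \frac{1117 x}{1002}$ ($I{\left(x \right)} = \left(x^{2} + \frac{1117 x}{1002}\right) - 218 = -218 + x^{2} + \frac{1117 x}{1002}$)
$I{\left(-10 \right)} - 126441 = \left(-218 + \left(-10\right)^{2} + \frac{1117}{1002} \left(-10\right)\right) - 126441 = \left(-218 + 100 - \frac{5585}{501}\right) - 126441 = - \frac{64703}{501} - 126441 = - \frac{63411644}{501}$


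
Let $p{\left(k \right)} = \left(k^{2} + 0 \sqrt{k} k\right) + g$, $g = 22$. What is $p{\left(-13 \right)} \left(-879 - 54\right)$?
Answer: $-178203$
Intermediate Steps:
$p{\left(k \right)} = 22 + k^{2}$ ($p{\left(k \right)} = \left(k^{2} + 0 \sqrt{k} k\right) + 22 = \left(k^{2} + 0 k\right) + 22 = \left(k^{2} + 0\right) + 22 = k^{2} + 22 = 22 + k^{2}$)
$p{\left(-13 \right)} \left(-879 - 54\right) = \left(22 + \left(-13\right)^{2}\right) \left(-879 - 54\right) = \left(22 + 169\right) \left(-933\right) = 191 \left(-933\right) = -178203$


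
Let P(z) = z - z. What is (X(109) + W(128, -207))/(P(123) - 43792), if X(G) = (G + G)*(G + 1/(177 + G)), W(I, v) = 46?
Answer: -486379/894608 ≈ -0.54368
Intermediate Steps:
P(z) = 0
X(G) = 2*G*(G + 1/(177 + G)) (X(G) = (2*G)*(G + 1/(177 + G)) = 2*G*(G + 1/(177 + G)))
(X(109) + W(128, -207))/(P(123) - 43792) = (2*109*(1 + 109**2 + 177*109)/(177 + 109) + 46)/(0 - 43792) = (2*109*(1 + 11881 + 19293)/286 + 46)/(-43792) = (2*109*(1/286)*31175 + 46)*(-1/43792) = (3398075/143 + 46)*(-1/43792) = (3404653/143)*(-1/43792) = -486379/894608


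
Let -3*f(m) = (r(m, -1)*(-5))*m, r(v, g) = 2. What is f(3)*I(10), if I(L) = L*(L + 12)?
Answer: 2200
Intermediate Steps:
f(m) = 10*m/3 (f(m) = -2*(-5)*m/3 = -(-10)*m/3 = 10*m/3)
I(L) = L*(12 + L)
f(3)*I(10) = ((10/3)*3)*(10*(12 + 10)) = 10*(10*22) = 10*220 = 2200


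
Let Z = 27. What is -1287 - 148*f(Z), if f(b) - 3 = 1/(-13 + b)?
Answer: -12191/7 ≈ -1741.6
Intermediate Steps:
f(b) = 3 + 1/(-13 + b)
-1287 - 148*f(Z) = -1287 - 148*(-38 + 3*27)/(-13 + 27) = -1287 - 148*(-38 + 81)/14 = -1287 - 74*43/7 = -1287 - 148*43/14 = -1287 - 3182/7 = -12191/7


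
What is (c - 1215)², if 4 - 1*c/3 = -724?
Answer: 938961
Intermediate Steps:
c = 2184 (c = 12 - 3*(-724) = 12 + 2172 = 2184)
(c - 1215)² = (2184 - 1215)² = 969² = 938961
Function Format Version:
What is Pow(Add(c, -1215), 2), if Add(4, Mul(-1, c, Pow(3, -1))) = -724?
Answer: 938961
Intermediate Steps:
c = 2184 (c = Add(12, Mul(-3, -724)) = Add(12, 2172) = 2184)
Pow(Add(c, -1215), 2) = Pow(Add(2184, -1215), 2) = Pow(969, 2) = 938961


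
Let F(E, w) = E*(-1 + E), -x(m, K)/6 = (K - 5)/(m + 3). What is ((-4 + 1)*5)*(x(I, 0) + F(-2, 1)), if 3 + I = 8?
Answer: -585/4 ≈ -146.25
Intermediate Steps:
I = 5 (I = -3 + 8 = 5)
x(m, K) = -6*(-5 + K)/(3 + m) (x(m, K) = -6*(K - 5)/(m + 3) = -6*(-5 + K)/(3 + m))
((-4 + 1)*5)*(x(I, 0) + F(-2, 1)) = ((-4 + 1)*5)*(6*(5 - 1*0)/(3 + 5) - 2*(-1 - 2)) = (-3*5)*(6*(5 + 0)/8 - 2*(-3)) = -15*(6*(⅛)*5 + 6) = -15*(15/4 + 6) = -15*39/4 = -585/4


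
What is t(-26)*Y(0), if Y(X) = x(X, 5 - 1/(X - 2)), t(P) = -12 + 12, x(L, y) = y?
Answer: 0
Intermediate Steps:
t(P) = 0
Y(X) = 5 - 1/(-2 + X) (Y(X) = 5 - 1/(X - 2) = 5 - 1/(-2 + X))
t(-26)*Y(0) = 0*((-11 + 5*0)/(-2 + 0)) = 0*((-11 + 0)/(-2)) = 0*(-½*(-11)) = 0*(11/2) = 0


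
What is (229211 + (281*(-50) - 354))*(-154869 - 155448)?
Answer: -66658263819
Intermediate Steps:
(229211 + (281*(-50) - 354))*(-154869 - 155448) = (229211 + (-14050 - 354))*(-310317) = (229211 - 14404)*(-310317) = 214807*(-310317) = -66658263819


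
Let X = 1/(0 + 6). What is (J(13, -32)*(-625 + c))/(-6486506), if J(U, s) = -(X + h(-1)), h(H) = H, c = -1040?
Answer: 2775/12973012 ≈ 0.00021391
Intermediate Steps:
X = 1/6 ≈ 0.16667
J(U, s) = 5/6 (J(U, s) = -(1/6 - 1) = -1*(-5/6) = 5/6)
(J(13, -32)*(-625 + c))/(-6486506) = (5*(-625 - 1040)/6)/(-6486506) = ((5/6)*(-1665))*(-1/6486506) = -2775/2*(-1/6486506) = 2775/12973012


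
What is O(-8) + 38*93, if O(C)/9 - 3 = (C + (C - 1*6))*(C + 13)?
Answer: 2571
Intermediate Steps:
O(C) = 27 + 9*(-6 + 2*C)*(13 + C) (O(C) = 27 + 9*((C + (C - 1*6))*(C + 13)) = 27 + 9*((C + (C - 6))*(13 + C)) = 27 + 9*((C + (-6 + C))*(13 + C)) = 27 + 9*((-6 + 2*C)*(13 + C)) = 27 + 9*(-6 + 2*C)*(13 + C))
O(-8) + 38*93 = (-675 + 18*(-8)² + 180*(-8)) + 38*93 = (-675 + 18*64 - 1440) + 3534 = (-675 + 1152 - 1440) + 3534 = -963 + 3534 = 2571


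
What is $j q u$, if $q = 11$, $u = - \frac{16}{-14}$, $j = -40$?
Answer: $- \frac{3520}{7} \approx -502.86$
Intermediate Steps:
$u = \frac{8}{7}$ ($u = \left(-16\right) \left(- \frac{1}{14}\right) = \frac{8}{7} \approx 1.1429$)
$j q u = \left(-40\right) 11 \cdot \frac{8}{7} = \left(-440\right) \frac{8}{7} = - \frac{3520}{7}$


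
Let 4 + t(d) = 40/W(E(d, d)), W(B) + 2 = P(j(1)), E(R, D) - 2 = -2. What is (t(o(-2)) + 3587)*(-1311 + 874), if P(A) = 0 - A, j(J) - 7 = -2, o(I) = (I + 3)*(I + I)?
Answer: -10942917/7 ≈ -1.5633e+6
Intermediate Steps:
o(I) = 2*I*(3 + I) (o(I) = (3 + I)*(2*I) = 2*I*(3 + I))
j(J) = 5 (j(J) = 7 - 2 = 5)
P(A) = -A
E(R, D) = 0 (E(R, D) = 2 - 2 = 0)
W(B) = -7 (W(B) = -2 - 1*5 = -2 - 5 = -7)
t(d) = -68/7 (t(d) = -4 + 40/(-7) = -4 + 40*(-1/7) = -4 - 40/7 = -68/7)
(t(o(-2)) + 3587)*(-1311 + 874) = (-68/7 + 3587)*(-1311 + 874) = (25041/7)*(-437) = -10942917/7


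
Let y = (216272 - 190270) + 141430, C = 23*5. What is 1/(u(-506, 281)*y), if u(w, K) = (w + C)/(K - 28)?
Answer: -11/2846344 ≈ -3.8646e-6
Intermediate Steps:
C = 115
u(w, K) = (115 + w)/(-28 + K) (u(w, K) = (w + 115)/(K - 28) = (115 + w)/(-28 + K))
y = 167432 (y = 26002 + 141430 = 167432)
1/(u(-506, 281)*y) = 1/(((115 - 506)/(-28 + 281))*167432) = (1/167432)/(-391/253) = (1/167432)/((1/253)*(-391)) = (1/167432)/(-17/11) = -11/17*1/167432 = -11/2846344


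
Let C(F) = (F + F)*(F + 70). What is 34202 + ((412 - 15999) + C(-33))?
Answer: 16173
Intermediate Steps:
C(F) = 2*F*(70 + F) (C(F) = (2*F)*(70 + F) = 2*F*(70 + F))
34202 + ((412 - 15999) + C(-33)) = 34202 + ((412 - 15999) + 2*(-33)*(70 - 33)) = 34202 + (-15587 + 2*(-33)*37) = 34202 + (-15587 - 2442) = 34202 - 18029 = 16173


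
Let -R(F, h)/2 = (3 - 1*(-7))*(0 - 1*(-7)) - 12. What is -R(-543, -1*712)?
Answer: 116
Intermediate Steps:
R(F, h) = -116 (R(F, h) = -2*((3 - 1*(-7))*(0 - 1*(-7)) - 12) = -2*((3 + 7)*(0 + 7) - 12) = -2*(10*7 - 12) = -2*(70 - 12) = -2*58 = -116)
-R(-543, -1*712) = -1*(-116) = 116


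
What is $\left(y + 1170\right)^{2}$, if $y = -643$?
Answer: $277729$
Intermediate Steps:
$\left(y + 1170\right)^{2} = \left(-643 + 1170\right)^{2} = 527^{2} = 277729$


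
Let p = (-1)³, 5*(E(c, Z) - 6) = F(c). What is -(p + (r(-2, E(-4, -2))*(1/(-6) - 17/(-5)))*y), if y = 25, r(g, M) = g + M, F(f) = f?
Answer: -773/3 ≈ -257.67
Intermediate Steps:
E(c, Z) = 6 + c/5
r(g, M) = M + g
p = -1
-(p + (r(-2, E(-4, -2))*(1/(-6) - 17/(-5)))*y) = -(-1 + (((6 + (⅕)*(-4)) - 2)*(1/(-6) - 17/(-5)))*25) = -(-1 + (((6 - ⅘) - 2)*(1*(-⅙) - 17*(-⅕)))*25) = -(-1 + ((26/5 - 2)*(-⅙ + 17/5))*25) = -(-1 + ((16/5)*(97/30))*25) = -(-1 + (776/75)*25) = -(-1 + 776/3) = -1*773/3 = -773/3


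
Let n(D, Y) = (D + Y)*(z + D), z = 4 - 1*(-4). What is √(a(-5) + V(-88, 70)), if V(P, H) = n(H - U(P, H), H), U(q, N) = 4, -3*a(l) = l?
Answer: √90591/3 ≈ 100.33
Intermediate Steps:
a(l) = -l/3
z = 8 (z = 4 + 4 = 8)
n(D, Y) = (8 + D)*(D + Y) (n(D, Y) = (D + Y)*(8 + D) = (8 + D)*(D + Y))
V(P, H) = -32 + (-4 + H)² + 16*H + H*(-4 + H) (V(P, H) = (H - 1*4)² + 8*(H - 1*4) + 8*H + (H - 1*4)*H = (H - 4)² + 8*(H - 4) + 8*H + (H - 4)*H = (-4 + H)² + 8*(-4 + H) + 8*H + (-4 + H)*H = (-4 + H)² + (-32 + 8*H) + 8*H + H*(-4 + H) = -32 + (-4 + H)² + 16*H + H*(-4 + H))
√(a(-5) + V(-88, 70)) = √(-⅓*(-5) + (-16 + 2*70² + 4*70)) = √(5/3 + (-16 + 2*4900 + 280)) = √(5/3 + (-16 + 9800 + 280)) = √(5/3 + 10064) = √(30197/3) = √90591/3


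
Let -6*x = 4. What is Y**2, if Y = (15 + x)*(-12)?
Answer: 29584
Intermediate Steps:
x = -2/3 (x = -1/6*4 = -2/3 ≈ -0.66667)
Y = -172 (Y = (15 - 2/3)*(-12) = (43/3)*(-12) = -172)
Y**2 = (-172)**2 = 29584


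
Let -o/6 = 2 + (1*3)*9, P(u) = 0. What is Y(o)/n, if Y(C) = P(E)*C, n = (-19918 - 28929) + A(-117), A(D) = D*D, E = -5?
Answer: 0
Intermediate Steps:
A(D) = D²
o = -174 (o = -6*(2 + (1*3)*9) = -6*(2 + 3*9) = -6*(2 + 27) = -6*29 = -174)
n = -35158 (n = (-19918 - 28929) + (-117)² = -48847 + 13689 = -35158)
Y(C) = 0 (Y(C) = 0*C = 0)
Y(o)/n = 0/(-35158) = 0*(-1/35158) = 0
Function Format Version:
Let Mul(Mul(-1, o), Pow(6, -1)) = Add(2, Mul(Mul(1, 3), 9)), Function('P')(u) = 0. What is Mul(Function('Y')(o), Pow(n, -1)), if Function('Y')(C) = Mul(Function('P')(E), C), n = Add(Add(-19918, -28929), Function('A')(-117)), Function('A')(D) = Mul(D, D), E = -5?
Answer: 0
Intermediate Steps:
Function('A')(D) = Pow(D, 2)
o = -174 (o = Mul(-6, Add(2, Mul(Mul(1, 3), 9))) = Mul(-6, Add(2, Mul(3, 9))) = Mul(-6, Add(2, 27)) = Mul(-6, 29) = -174)
n = -35158 (n = Add(Add(-19918, -28929), Pow(-117, 2)) = Add(-48847, 13689) = -35158)
Function('Y')(C) = 0 (Function('Y')(C) = Mul(0, C) = 0)
Mul(Function('Y')(o), Pow(n, -1)) = Mul(0, Pow(-35158, -1)) = Mul(0, Rational(-1, 35158)) = 0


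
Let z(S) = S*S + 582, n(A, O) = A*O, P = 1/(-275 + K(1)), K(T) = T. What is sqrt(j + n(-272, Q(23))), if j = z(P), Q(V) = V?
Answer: 3*I*sqrt(47331247)/274 ≈ 75.326*I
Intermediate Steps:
P = -1/274 (P = 1/(-275 + 1) = 1/(-274) = -1/274 ≈ -0.0036496)
z(S) = 582 + S**2 (z(S) = S**2 + 582 = 582 + S**2)
j = 43694233/75076 (j = 582 + (-1/274)**2 = 582 + 1/75076 = 43694233/75076 ≈ 582.00)
sqrt(j + n(-272, Q(23))) = sqrt(43694233/75076 - 272*23) = sqrt(43694233/75076 - 6256) = sqrt(-425981223/75076) = 3*I*sqrt(47331247)/274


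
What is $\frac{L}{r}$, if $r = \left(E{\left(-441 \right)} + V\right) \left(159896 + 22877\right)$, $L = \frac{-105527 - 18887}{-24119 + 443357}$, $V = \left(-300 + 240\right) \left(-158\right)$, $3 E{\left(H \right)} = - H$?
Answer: $- \frac{62207}{368836300199349} \approx -1.6866 \cdot 10^{-10}$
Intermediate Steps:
$E{\left(H \right)} = - \frac{H}{3}$ ($E{\left(H \right)} = \frac{\left(-1\right) H}{3} = - \frac{H}{3}$)
$V = 9480$ ($V = \left(-60\right) \left(-158\right) = 9480$)
$L = - \frac{62207}{209619}$ ($L = - \frac{124414}{419238} = \left(-124414\right) \frac{1}{419238} = - \frac{62207}{209619} \approx -0.29676$)
$r = 1759555671$ ($r = \left(\left(- \frac{1}{3}\right) \left(-441\right) + 9480\right) \left(159896 + 22877\right) = \left(147 + 9480\right) 182773 = 9627 \cdot 182773 = 1759555671$)
$\frac{L}{r} = - \frac{62207}{209619 \cdot 1759555671} = \left(- \frac{62207}{209619}\right) \frac{1}{1759555671} = - \frac{62207}{368836300199349}$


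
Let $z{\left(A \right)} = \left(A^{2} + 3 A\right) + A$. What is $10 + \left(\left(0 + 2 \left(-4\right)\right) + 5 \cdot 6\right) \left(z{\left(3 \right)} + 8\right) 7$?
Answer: $4476$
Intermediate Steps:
$z{\left(A \right)} = A^{2} + 4 A$
$10 + \left(\left(0 + 2 \left(-4\right)\right) + 5 \cdot 6\right) \left(z{\left(3 \right)} + 8\right) 7 = 10 + \left(\left(0 + 2 \left(-4\right)\right) + 5 \cdot 6\right) \left(3 \left(4 + 3\right) + 8\right) 7 = 10 + \left(\left(0 - 8\right) + 30\right) \left(3 \cdot 7 + 8\right) 7 = 10 + \left(-8 + 30\right) \left(21 + 8\right) 7 = 10 + 22 \cdot 29 \cdot 7 = 10 + 638 \cdot 7 = 10 + 4466 = 4476$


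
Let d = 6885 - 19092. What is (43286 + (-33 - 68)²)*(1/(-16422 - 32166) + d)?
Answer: -10574624460393/16196 ≈ -6.5292e+8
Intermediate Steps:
d = -12207
(43286 + (-33 - 68)²)*(1/(-16422 - 32166) + d) = (43286 + (-33 - 68)²)*(1/(-16422 - 32166) - 12207) = (43286 + (-101)²)*(1/(-48588) - 12207) = (43286 + 10201)*(-1/48588 - 12207) = 53487*(-593113717/48588) = -10574624460393/16196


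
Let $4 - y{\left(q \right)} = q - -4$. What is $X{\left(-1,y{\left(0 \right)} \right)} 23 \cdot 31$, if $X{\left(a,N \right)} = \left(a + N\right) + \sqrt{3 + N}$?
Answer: $-713 + 713 \sqrt{3} \approx 521.95$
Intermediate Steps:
$y{\left(q \right)} = - q$ ($y{\left(q \right)} = 4 - \left(q - -4\right) = 4 - \left(q + 4\right) = 4 - \left(4 + q\right) = - q$)
$X{\left(a,N \right)} = N + a + \sqrt{3 + N}$ ($X{\left(a,N \right)} = \left(N + a\right) + \sqrt{3 + N} = N + a + \sqrt{3 + N}$)
$X{\left(-1,y{\left(0 \right)} \right)} 23 \cdot 31 = \left(\left(-1\right) 0 - 1 + \sqrt{3 - 0}\right) 23 \cdot 31 = \left(0 - 1 + \sqrt{3 + 0}\right) 23 \cdot 31 = \left(0 - 1 + \sqrt{3}\right) 23 \cdot 31 = \left(-1 + \sqrt{3}\right) 23 \cdot 31 = \left(-23 + 23 \sqrt{3}\right) 31 = -713 + 713 \sqrt{3}$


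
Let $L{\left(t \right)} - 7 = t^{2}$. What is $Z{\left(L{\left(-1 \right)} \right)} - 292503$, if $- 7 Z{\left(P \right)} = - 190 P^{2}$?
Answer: $- \frac{2035361}{7} \approx -2.9077 \cdot 10^{5}$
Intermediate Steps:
$L{\left(t \right)} = 7 + t^{2}$
$Z{\left(P \right)} = \frac{190 P^{2}}{7}$ ($Z{\left(P \right)} = - \frac{\left(-190\right) P^{2}}{7} = \frac{190 P^{2}}{7}$)
$Z{\left(L{\left(-1 \right)} \right)} - 292503 = \frac{190 \left(7 + \left(-1\right)^{2}\right)^{2}}{7} - 292503 = \frac{190 \left(7 + 1\right)^{2}}{7} - 292503 = \frac{190 \cdot 8^{2}}{7} - 292503 = \frac{190}{7} \cdot 64 - 292503 = \frac{12160}{7} - 292503 = - \frac{2035361}{7}$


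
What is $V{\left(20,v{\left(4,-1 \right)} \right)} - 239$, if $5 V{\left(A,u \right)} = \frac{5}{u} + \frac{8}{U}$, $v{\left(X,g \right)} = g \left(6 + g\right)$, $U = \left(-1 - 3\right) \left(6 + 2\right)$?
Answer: $- \frac{957}{4} \approx -239.25$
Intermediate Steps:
$U = -32$ ($U = \left(-4\right) 8 = -32$)
$V{\left(A,u \right)} = - \frac{1}{20} + \frac{1}{u}$ ($V{\left(A,u \right)} = \frac{\frac{5}{u} + \frac{8}{-32}}{5} = \frac{\frac{5}{u} + 8 \left(- \frac{1}{32}\right)}{5} = \frac{\frac{5}{u} - \frac{1}{4}}{5} = \frac{- \frac{1}{4} + \frac{5}{u}}{5} = - \frac{1}{20} + \frac{1}{u}$)
$V{\left(20,v{\left(4,-1 \right)} \right)} - 239 = \frac{20 - - (6 - 1)}{20 \left(- (6 - 1)\right)} - 239 = \frac{20 - \left(-1\right) 5}{20 \left(\left(-1\right) 5\right)} - 239 = \frac{20 - -5}{20 \left(-5\right)} - 239 = \frac{1}{20} \left(- \frac{1}{5}\right) \left(20 + 5\right) - 239 = \frac{1}{20} \left(- \frac{1}{5}\right) 25 - 239 = - \frac{1}{4} - 239 = - \frac{957}{4}$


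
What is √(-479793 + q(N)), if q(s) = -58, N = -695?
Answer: I*√479851 ≈ 692.71*I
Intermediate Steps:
√(-479793 + q(N)) = √(-479793 - 58) = √(-479851) = I*√479851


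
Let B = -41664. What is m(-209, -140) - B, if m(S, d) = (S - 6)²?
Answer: 87889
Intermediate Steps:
m(S, d) = (-6 + S)²
m(-209, -140) - B = (-6 - 209)² - 1*(-41664) = (-215)² + 41664 = 46225 + 41664 = 87889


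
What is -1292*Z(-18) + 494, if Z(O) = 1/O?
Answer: 5092/9 ≈ 565.78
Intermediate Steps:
-1292*Z(-18) + 494 = -1292/(-18) + 494 = -1292*(-1/18) + 494 = 646/9 + 494 = 5092/9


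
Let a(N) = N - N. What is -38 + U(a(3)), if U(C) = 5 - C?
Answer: -33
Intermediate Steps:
a(N) = 0
-38 + U(a(3)) = -38 + (5 - 1*0) = -38 + (5 + 0) = -38 + 5 = -33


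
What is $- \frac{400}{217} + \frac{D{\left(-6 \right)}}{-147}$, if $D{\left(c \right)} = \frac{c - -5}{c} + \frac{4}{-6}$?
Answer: $- \frac{16769}{9114} \approx -1.8399$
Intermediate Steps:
$D{\left(c \right)} = - \frac{2}{3} + \frac{5 + c}{c}$ ($D{\left(c \right)} = \frac{c + 5}{c} + 4 \left(- \frac{1}{6}\right) = \frac{5 + c}{c} - \frac{2}{3} = - \frac{2}{3} + \frac{5 + c}{c}$)
$- \frac{400}{217} + \frac{D{\left(-6 \right)}}{-147} = - \frac{400}{217} + \frac{\frac{1}{3} \frac{1}{-6} \left(15 - 6\right)}{-147} = \left(-400\right) \frac{1}{217} + \frac{1}{3} \left(- \frac{1}{6}\right) 9 \left(- \frac{1}{147}\right) = - \frac{400}{217} - - \frac{1}{294} = - \frac{400}{217} + \frac{1}{294} = - \frac{16769}{9114}$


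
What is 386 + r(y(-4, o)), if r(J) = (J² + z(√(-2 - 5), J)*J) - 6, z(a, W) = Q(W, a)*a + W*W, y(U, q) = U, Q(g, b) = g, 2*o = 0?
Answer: 332 + 16*I*√7 ≈ 332.0 + 42.332*I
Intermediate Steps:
o = 0 (o = (½)*0 = 0)
z(a, W) = W² + W*a (z(a, W) = W*a + W*W = W*a + W² = W² + W*a)
r(J) = -6 + J² + J²*(J + I*√7) (r(J) = (J² + (J*(J + √(-2 - 5)))*J) - 6 = (J² + (J*(J + √(-7)))*J) - 6 = (J² + (J*(J + I*√7))*J) - 6 = (J² + J²*(J + I*√7)) - 6 = -6 + J² + J²*(J + I*√7))
386 + r(y(-4, o)) = 386 + (-6 + (-4)² + (-4)²*(-4 + I*√7)) = 386 + (-6 + 16 + 16*(-4 + I*√7)) = 386 + (-6 + 16 + (-64 + 16*I*√7)) = 386 + (-54 + 16*I*√7) = 332 + 16*I*√7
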